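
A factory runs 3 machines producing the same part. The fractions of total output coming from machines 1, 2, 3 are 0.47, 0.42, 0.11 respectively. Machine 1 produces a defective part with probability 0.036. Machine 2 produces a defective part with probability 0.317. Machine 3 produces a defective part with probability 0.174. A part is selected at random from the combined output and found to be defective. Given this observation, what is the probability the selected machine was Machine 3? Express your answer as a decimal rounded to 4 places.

Posterior probability ≈ 0.1131

Tabulate prior·likelihood by source: [1] prior 0.47, lik 0.036, product 0.01692; [2] prior 0.42, lik 0.317, product 0.1331; [3] prior 0.11, lik 0.174, product 0.01914.
Normalizing constant = 0.16920; the posterior for Machine 3 is its product over the sum, 0.01914/0.16920 = 0.1131.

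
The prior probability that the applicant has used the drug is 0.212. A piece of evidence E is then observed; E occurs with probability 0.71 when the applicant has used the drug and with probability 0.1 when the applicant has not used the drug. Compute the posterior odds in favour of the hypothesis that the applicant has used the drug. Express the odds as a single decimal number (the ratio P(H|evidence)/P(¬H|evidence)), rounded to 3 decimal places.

Prior odds = 0.212/(1−0.212) = 0.26904.
Likelihood ratio for E = 0.71/0.1 = 7.1000.
Posterior odds = prior odds × LR = 1.9102.

Posterior odds ≈ 1.910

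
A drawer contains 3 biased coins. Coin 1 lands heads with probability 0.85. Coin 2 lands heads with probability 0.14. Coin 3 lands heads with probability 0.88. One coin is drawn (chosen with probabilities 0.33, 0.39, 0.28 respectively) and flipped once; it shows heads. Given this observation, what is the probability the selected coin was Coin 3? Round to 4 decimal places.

Posterior probability ≈ 0.4237

Tabulate prior·likelihood by source: [1] prior 0.33, lik 0.85, product 0.2805; [2] prior 0.39, lik 0.14, product 0.05460; [3] prior 0.28, lik 0.88, product 0.2464.
Normalizing constant = 0.58150; the posterior for Coin 3 is its product over the sum, 0.2464/0.58150 = 0.4237.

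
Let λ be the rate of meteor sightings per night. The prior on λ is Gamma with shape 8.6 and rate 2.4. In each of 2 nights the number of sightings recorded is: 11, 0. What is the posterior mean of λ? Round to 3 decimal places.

Total count ∑xᵢ = 11 over n = 2 nights.
Gamma is conjugate to the Poisson likelihood: posterior is Gamma(shape = 8.6+11 = 19.6, rate = 2.4+2 = 4.4).
Posterior mean = shape/rate = 19.6/4.4 = 4.455.

Posterior mean ≈ 4.455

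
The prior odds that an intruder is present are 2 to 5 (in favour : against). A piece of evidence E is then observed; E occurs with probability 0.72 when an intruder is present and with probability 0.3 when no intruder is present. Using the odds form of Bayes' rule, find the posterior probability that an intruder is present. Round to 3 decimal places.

Posterior probability ≈ 0.490

Prior odds = 2/5 = 0.40000. In log-odds, ln(0.40000) = -0.91629.
Add log likelihood ratio: ln(2.4000) = 0.87547.
Posterior log-odds = -0.040822, so posterior odds = exp(-0.040822) = 0.96000. Converting, P(H|E) = 0.96000/1.9600 = 0.490.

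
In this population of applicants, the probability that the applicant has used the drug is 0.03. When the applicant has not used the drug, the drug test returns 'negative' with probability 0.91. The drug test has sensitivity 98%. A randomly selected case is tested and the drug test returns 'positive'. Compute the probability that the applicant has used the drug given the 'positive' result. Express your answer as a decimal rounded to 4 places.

Let H be the event that the applicant has used the drug. P(H) = 0.03, so P(¬H) = 0.97. With E the 'positive' result, P(E|H) = 0.98 and P(E|¬H) = 0.09.
P(E) = 0.98·0.03 + 0.09·0.97 = 0.029400 + 0.087300 = 0.11670.
By Bayes' theorem, P(H|E) = 0.029400 / 0.11670 = 0.2519.

P(H | E) ≈ 0.2519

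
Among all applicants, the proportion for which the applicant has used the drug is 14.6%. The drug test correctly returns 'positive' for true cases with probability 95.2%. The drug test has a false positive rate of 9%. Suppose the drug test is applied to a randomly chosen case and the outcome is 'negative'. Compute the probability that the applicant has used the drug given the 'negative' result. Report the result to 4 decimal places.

P(H | E) ≈ 0.0089

Let H be the event that the applicant has used the drug. P(H) = 0.146, so P(¬H) = 0.854. With E the 'negative' result, P(E|H) = 0.048 and P(E|¬H) = 0.91.
P(E) = 0.048·0.146 + 0.91·0.854 = 0.0070080 + 0.77714 = 0.78415.
By Bayes' theorem, P(H|E) = 0.0070080 / 0.78415 = 0.0089.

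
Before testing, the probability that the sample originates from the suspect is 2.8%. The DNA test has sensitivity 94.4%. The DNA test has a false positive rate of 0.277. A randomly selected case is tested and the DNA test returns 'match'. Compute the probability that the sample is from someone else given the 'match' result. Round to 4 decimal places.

Write H for 'the sample originates from the suspect'. Prior odds H:¬H = 0.028/0.972 = 0.028807. For the 'match' outcome, the likelihood ratio is 0.944/0.277 = 3.4079.
Posterior odds = 0.028807 × 3.4079 = 0.098171, so P(H|E) = 0.098171/(1+0.098171) = 0.0894. Then P(¬H|E) = 1 − 0.0894 = 0.9106.

P(¬H | E) ≈ 0.9106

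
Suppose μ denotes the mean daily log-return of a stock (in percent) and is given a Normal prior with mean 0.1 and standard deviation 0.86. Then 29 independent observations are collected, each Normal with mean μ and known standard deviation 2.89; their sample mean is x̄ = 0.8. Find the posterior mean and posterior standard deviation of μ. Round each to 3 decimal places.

With known σ, the Normal prior is conjugate. Weight on the data is w = (n/σ²)/(n/σ² + 1/τ₀²) = 3.47218/(3.47218+1.35208) = 0.71973.
Posterior mean = w·x̄ + (1−w)·μ₀ = 0.71973·0.8 + 0.28027·0.1 = 0.604. Posterior variance = 1/(3.47218+1.35208) = 0.207286, so SD = 0.455.

Posterior mean ≈ 0.604; posterior SD ≈ 0.455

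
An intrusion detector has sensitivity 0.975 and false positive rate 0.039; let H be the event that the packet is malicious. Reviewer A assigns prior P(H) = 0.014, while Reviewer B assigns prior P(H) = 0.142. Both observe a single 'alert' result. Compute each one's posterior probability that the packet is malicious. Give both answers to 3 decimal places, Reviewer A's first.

P('+'|H) = 0.975, P('+'|¬H) = 0.039.
Reviewer A: numerator 0.975·0.014 = 0.013650; evidence = 0.013650+0.039·0.986 = 0.052104; posterior = 0.262.
Reviewer B: numerator 0.975·0.142 = 0.13845; evidence = 0.13845+0.039·0.858 = 0.17191; posterior = 0.805.

Reviewer A: 0.262; Reviewer B: 0.805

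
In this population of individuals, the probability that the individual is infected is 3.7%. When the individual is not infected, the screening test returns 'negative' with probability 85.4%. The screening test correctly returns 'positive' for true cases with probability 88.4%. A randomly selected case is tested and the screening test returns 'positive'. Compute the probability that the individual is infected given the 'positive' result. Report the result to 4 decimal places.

P(H | E) ≈ 0.1887

Let H be the event that the individual is infected. P(H) = 0.037, so P(¬H) = 0.963. With E the 'positive' result, P(E|H) = 0.884 and P(E|¬H) = 0.146.
P(E) = 0.884·0.037 + 0.146·0.963 = 0.032708 + 0.14060 = 0.17331.
By Bayes' theorem, P(H|E) = 0.032708 / 0.17331 = 0.1887.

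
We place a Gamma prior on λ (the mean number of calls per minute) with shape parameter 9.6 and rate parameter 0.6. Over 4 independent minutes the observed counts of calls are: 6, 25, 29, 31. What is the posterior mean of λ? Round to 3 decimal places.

Posterior mean ≈ 21.870

The Poisson likelihood adds the total count to the shape and the number of exposure periods to the rate. Here ∑xᵢ = 91 and n = 4, so shape 9.6→100.6 and rate 0.6→4.6.
E[λ | data] = 100.6/4.6 = 21.870.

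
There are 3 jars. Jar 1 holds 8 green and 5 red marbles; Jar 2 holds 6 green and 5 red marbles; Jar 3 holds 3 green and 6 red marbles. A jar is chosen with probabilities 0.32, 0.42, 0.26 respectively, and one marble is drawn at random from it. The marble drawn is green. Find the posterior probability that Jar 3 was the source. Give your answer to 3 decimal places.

Posterior probability ≈ 0.169

P(green|Jar 1) = 0.6154; P(green|Jar 2) = 0.5455; P(green|Jar 3) = 0.3333.
Prior × likelihood for each source: 0.32·0.6154=0.1969, 0.42·0.5455=0.2291, 0.26·0.3333=0.08667. Summing gives P(green) = 0.51268.
P(Jar 3 | green) = 0.08667 / 0.51268 = 0.169.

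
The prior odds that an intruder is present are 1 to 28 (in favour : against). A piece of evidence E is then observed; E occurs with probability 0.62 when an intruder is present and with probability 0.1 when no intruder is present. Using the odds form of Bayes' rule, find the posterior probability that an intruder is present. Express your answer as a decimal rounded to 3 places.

Posterior probability ≈ 0.181

Prior odds = 1/28 = 0.035714.
Likelihood ratio for E = 0.62/0.1 = 6.2000.
Posterior odds = prior odds × LR = 0.22143.
Posterior probability = odds/(1+odds) = 0.22143/1.2214 = 0.181.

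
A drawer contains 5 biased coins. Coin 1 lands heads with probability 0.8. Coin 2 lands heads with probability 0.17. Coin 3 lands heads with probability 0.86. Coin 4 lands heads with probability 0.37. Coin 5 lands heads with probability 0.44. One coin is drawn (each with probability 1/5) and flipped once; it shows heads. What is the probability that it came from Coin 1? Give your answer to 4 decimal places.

Tabulate prior·likelihood by source: [1] prior 0.2, lik 0.8, product 0.1600; [2] prior 0.2, lik 0.17, product 0.03400; [3] prior 0.2, lik 0.86, product 0.1720; [4] prior 0.2, lik 0.37, product 0.07400; [5] prior 0.2, lik 0.44, product 0.08800.
Normalizing constant = 0.52800; the posterior for Coin 1 is its product over the sum, 0.1600/0.52800 = 0.3030.

Posterior probability ≈ 0.3030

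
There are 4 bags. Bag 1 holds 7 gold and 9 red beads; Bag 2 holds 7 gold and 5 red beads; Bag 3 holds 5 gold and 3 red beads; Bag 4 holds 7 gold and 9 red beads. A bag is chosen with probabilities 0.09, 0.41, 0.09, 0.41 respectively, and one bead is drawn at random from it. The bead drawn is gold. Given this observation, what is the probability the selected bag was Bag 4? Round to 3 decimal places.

Posterior probability ≈ 0.349

P(gold|Bag 1) = 0.4375; P(gold|Bag 2) = 0.5833; P(gold|Bag 3) = 0.625; P(gold|Bag 4) = 0.4375.
Prior × likelihood for each source: 0.09·0.4375=0.03938, 0.41·0.5833=0.2392, 0.09·0.625=0.05625, 0.41·0.4375=0.1794. Summing gives P(gold) = 0.51417.
P(Bag 4 | gold) = 0.1794 / 0.51417 = 0.349.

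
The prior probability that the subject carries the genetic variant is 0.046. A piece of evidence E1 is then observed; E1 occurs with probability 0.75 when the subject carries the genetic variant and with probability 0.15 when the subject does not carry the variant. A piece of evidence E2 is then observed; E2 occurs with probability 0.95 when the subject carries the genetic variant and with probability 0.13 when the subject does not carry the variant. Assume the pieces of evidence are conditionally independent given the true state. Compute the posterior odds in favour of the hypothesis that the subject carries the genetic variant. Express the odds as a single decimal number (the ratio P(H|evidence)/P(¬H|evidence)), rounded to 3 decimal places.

Posterior odds ≈ 1.762

Prior odds = 0.046/(1−0.046) = 0.048218. In log-odds, ln(0.048218) = -3.0320.
Add log likelihood ratios: ln(5.0000) + ln(7.3077) = 3.5984.
Posterior log-odds = 0.56634, so posterior odds = exp(0.56634) = 1.7618.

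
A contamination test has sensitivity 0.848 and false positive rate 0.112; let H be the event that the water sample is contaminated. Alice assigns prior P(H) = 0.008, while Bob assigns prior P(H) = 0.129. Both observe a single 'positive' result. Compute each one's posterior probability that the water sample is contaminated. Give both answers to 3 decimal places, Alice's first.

The likelihood ratio for a 'positive' result is 0.848/0.112 = 7.5714.
Alice: prior odds 0.008/0.992 = 0.0080645; posterior odds 0.061060; posterior probability 0.058.
Bob: prior odds 0.129/0.871 = 0.14811; posterior odds 1.1214; posterior probability 0.529.

Alice: 0.058; Bob: 0.529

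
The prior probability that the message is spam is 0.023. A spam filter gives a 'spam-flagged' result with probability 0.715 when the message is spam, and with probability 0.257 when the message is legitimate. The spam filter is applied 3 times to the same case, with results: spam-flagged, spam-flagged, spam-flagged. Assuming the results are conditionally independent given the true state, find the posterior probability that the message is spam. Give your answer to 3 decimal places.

With H the event that the message is spam, the joint likelihood of the observed sequence is P(data|H) = 0.715·0.715·0.715 = 0.36553 and P(data|¬H) = 0.257·0.257·0.257 = 0.016975.
Bayes: P(H|data) = 0.023·0.36553 / (0.023·0.36553 + 0.977·0.016975) = 0.0084071/0.024991 = 0.3364.

Posterior P(H) ≈ 0.336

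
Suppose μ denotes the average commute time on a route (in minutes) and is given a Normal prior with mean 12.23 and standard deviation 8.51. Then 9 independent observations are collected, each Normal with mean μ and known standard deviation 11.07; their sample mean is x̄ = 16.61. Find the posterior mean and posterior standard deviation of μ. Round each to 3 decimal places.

Posterior mean ≈ 15.917; posterior SD ≈ 3.385

Prior precision 1/τ₀² = 1/8.51² = 0.0138083; data precision n/σ² = 9/11.07² = 0.0734425.
Posterior precision = 0.0138083 + 0.0734425 = 0.0872508, giving posterior SD = 1/√0.0872508 = 3.385.
Posterior mean = (0.0138083·12.23 + 0.0734425·16.61) / 0.0872508 = 15.917.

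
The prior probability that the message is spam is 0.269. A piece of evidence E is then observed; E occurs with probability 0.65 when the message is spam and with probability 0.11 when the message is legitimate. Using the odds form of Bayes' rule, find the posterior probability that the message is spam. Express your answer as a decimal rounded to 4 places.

Posterior probability ≈ 0.6850

Prior odds = 0.269/(1−0.269) = 0.36799. In log-odds, ln(0.36799) = -0.99970.
Add log likelihood ratio: ln(5.9091) = 1.7765.
Posterior log-odds = 0.77679, so posterior odds = exp(0.77679) = 2.1745. Converting, P(H|E) = 2.1745/3.1745 = 0.6850.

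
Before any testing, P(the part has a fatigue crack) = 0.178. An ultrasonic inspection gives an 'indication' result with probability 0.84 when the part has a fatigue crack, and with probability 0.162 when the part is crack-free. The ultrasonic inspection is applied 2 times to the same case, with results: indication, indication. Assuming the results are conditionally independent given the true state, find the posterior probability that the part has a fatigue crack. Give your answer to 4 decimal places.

Posterior P(H) ≈ 0.8534

With H the event that the part has a fatigue crack, the joint likelihood of the observed sequence is P(data|H) = 0.84·0.84 = 0.70560 and P(data|¬H) = 0.162·0.162 = 0.026244.
Bayes: P(H|data) = 0.178·0.70560 / (0.178·0.70560 + 0.822·0.026244) = 0.12560/0.14717 = 0.8534.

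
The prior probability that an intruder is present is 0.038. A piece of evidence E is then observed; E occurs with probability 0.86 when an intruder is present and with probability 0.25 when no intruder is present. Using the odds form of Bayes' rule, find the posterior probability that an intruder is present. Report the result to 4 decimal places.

Prior odds = 0.038/(1−0.038) = 0.039501. In log-odds, ln(0.039501) = -3.2314.
Add log likelihood ratio: ln(3.4400) = 1.2355.
Posterior log-odds = -1.9960, so posterior odds = exp(-1.9960) = 0.13588. Converting, P(H|E) = 0.13588/1.1359 = 0.1196.

Posterior probability ≈ 0.1196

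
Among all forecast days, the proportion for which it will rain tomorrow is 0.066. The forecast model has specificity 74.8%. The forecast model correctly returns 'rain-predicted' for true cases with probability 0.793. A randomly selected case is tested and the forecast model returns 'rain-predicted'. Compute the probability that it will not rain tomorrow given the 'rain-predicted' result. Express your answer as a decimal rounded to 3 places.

Let H be the event that it will rain tomorrow. P(H) = 0.066, so P(¬H) = 0.934. With E the 'rain-predicted' result, P(E|H) = 0.793 and P(E|¬H) = 0.252.
P(E) = 0.793·0.066 + 0.252·0.934 = 0.052338 + 0.23537 = 0.28771.
By Bayes' theorem, P(H|E) = 0.052338 / 0.28771 = 0.182. Hence P(¬H|E) = 1 − 0.182 = 0.818.

P(¬H | E) ≈ 0.818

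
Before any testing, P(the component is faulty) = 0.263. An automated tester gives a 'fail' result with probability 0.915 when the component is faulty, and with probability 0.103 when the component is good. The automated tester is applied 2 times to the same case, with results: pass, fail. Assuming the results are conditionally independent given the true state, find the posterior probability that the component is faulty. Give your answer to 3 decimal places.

Posterior P(H) ≈ 0.231

Let H be the event that the component is faulty; start with P(H) = 0.263. P('fail'|H) = 0.915, P('fail'|¬H) = 0.103.
Update on result 1 ('pass'): P(H) ← 0.085·0.2630 / (0.085·0.2630 + 0.897·0.7370) = 0.022355/0.68344 = 0.0327.
Update on result 2 ('fail'): P(H) ← 0.915·0.0327 / (0.915·0.0327 + 0.103·0.9673) = 0.029929/0.12956 = 0.2310.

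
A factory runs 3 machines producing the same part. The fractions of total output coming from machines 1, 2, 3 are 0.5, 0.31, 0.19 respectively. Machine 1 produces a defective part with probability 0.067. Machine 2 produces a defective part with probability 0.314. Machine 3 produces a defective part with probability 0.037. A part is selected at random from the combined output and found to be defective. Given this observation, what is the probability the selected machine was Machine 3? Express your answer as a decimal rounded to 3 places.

Tabulate prior·likelihood by source: [1] prior 0.5, lik 0.067, product 0.03350; [2] prior 0.31, lik 0.314, product 0.09734; [3] prior 0.19, lik 0.037, product 0.007030.
Normalizing constant = 0.13787; the posterior for Machine 3 is its product over the sum, 0.007030/0.13787 = 0.051.

Posterior probability ≈ 0.051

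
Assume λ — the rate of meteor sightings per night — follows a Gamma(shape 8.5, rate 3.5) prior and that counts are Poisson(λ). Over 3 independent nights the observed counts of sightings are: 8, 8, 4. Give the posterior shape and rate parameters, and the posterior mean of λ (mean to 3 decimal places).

Posterior: Gamma(shape=28.5, rate=6.5); mean ≈ 4.385

Total count ∑xᵢ = 20 over n = 3 nights.
Gamma is conjugate to the Poisson likelihood: posterior is Gamma(shape = 8.5+20 = 28.5, rate = 3.5+3 = 6.5).
E[λ | data] = 28.5/6.5 = 4.385.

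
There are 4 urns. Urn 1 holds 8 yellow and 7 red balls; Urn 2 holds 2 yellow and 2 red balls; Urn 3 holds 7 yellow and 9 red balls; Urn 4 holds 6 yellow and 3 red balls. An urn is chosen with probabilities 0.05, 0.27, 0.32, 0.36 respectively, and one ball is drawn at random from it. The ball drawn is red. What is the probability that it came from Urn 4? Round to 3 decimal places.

Posterior probability ≈ 0.262

P(red|Urn 1) = 0.4667; P(red|Urn 2) = 0.5; P(red|Urn 3) = 0.5625; P(red|Urn 4) = 0.3333.
Prior × likelihood for each source: 0.05·0.4667=0.02333, 0.27·0.5=0.1350, 0.32·0.5625=0.1800, 0.36·0.3333=0.1200. Summing gives P(red) = 0.45833.
P(Urn 4 | red) = 0.1200 / 0.45833 = 0.262.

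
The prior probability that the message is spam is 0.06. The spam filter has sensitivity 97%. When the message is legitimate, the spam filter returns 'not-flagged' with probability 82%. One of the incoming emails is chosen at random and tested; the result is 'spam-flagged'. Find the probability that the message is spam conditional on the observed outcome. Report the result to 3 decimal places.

Let H be the event that the message is spam. P(H) = 0.06, so P(¬H) = 0.94. With E the 'spam-flagged' result, P(E|H) = 0.97 and P(E|¬H) = 0.18.
P(E) = 0.97·0.06 + 0.18·0.94 = 0.058200 + 0.16920 = 0.22740.
By Bayes' theorem, P(H|E) = 0.058200 / 0.22740 = 0.256.

P(H | E) ≈ 0.256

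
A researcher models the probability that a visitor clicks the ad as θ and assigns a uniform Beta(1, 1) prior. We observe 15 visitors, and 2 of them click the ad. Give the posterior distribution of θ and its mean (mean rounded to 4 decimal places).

Posterior: Beta(3, 14); mean ≈ 0.1765

Observing 2 successes and 13 failures updates Beta(1, 1) by adding the success and failure counts to the two shape parameters: α = 1+2 = 3, β = 1+13 = 14.
Posterior mean = α/(α+β) = 3/17 = 0.1765.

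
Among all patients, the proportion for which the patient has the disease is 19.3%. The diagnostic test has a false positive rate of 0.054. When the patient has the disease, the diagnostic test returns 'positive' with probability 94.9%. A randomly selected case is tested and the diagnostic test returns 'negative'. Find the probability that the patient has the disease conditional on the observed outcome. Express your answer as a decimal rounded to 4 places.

P(H | E) ≈ 0.0127

Let H be the event that the patient has the disease. P(H) = 0.193, so P(¬H) = 0.807. With E the 'negative' result, P(E|H) = 0.051 and P(E|¬H) = 0.946.
P(E) = 0.051·0.193 + 0.946·0.807 = 0.0098430 + 0.76342 = 0.77326.
By Bayes' theorem, P(H|E) = 0.0098430 / 0.77326 = 0.0127.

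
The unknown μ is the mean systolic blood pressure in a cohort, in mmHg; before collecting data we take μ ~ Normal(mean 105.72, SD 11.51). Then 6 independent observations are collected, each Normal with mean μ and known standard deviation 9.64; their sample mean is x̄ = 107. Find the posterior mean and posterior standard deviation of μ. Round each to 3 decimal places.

Posterior mean ≈ 106.866; posterior SD ≈ 3.724

With known σ, the Normal prior is conjugate. Weight on the data is w = (n/σ²)/(n/σ² + 1/τ₀²) = 0.0645650/(0.0645650+0.00754830) = 0.89533.
Posterior mean = w·x̄ + (1−w)·μ₀ = 0.89533·107 + 0.10467·105.72 = 106.866. Posterior variance = 1/(0.0645650+0.00754830) = 13.8671, so SD = 3.724.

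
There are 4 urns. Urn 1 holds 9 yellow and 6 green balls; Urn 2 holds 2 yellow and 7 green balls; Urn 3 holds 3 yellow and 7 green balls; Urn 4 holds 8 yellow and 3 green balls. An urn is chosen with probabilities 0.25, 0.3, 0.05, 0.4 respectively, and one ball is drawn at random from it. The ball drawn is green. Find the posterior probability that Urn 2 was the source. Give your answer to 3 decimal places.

Posterior probability ≈ 0.489

P(green|Urn 1) = 0.4; P(green|Urn 2) = 0.7778; P(green|Urn 3) = 0.7; P(green|Urn 4) = 0.2727.
Prior × likelihood for each source: 0.25·0.4=0.1000, 0.3·0.7778=0.2333, 0.05·0.7=0.03500, 0.4·0.2727=0.1091. Summing gives P(green) = 0.47742.
P(Urn 2 | green) = 0.2333 / 0.47742 = 0.489.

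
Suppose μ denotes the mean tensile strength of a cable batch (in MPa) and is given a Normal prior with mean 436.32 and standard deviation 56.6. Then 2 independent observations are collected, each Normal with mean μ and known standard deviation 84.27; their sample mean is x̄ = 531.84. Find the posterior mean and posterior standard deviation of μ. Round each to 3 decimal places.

With known σ, the Normal prior is conjugate. Weight on the data is w = (n/σ²)/(n/σ² + 1/τ₀²) = 0.00028163/(0.00028163+0.00031215) = 0.47430.
Posterior mean = w·x̄ + (1−w)·μ₀ = 0.47430·531.84 + 0.52570·436.32 = 481.625. Posterior variance = 1/(0.00028163+0.00031215) = 1684.11, so SD = 41.038.

Posterior mean ≈ 481.625; posterior SD ≈ 41.038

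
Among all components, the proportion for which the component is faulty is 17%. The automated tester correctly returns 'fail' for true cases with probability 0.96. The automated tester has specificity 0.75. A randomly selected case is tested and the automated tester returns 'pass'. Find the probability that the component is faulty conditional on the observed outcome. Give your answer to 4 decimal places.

P(H | E) ≈ 0.0108

Let H be the event that the component is faulty. P(H) = 0.17, so P(¬H) = 0.83. With E the 'pass' result, P(E|H) = 0.04 and P(E|¬H) = 0.75.
P(E) = 0.04·0.17 + 0.75·0.83 = 0.0068000 + 0.62250 = 0.62930.
By Bayes' theorem, P(H|E) = 0.0068000 / 0.62930 = 0.0108.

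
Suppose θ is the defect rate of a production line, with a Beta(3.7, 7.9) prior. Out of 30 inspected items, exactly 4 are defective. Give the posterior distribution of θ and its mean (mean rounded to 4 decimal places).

Posterior: Beta(7.7, 33.9); mean ≈ 0.1851

Observing 4 successes and 26 failures updates Beta(3.7, 7.9) by adding the success and failure counts to the two shape parameters: α = 3.7+4 = 7.7, β = 7.9+26 = 33.9.
E[θ | data] = 7.7/(7.7+33.9) = 0.1851.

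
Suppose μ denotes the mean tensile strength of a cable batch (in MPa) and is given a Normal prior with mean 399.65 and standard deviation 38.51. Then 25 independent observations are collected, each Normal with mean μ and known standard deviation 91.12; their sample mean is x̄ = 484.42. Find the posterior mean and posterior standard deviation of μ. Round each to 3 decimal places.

Posterior mean ≈ 468.910; posterior SD ≈ 16.473

With known σ, the Normal prior is conjugate. Weight on the data is w = (n/σ²)/(n/σ² + 1/τ₀²) = 0.00301101/(0.00301101+0.00067430) = 0.81703.
Posterior mean = w·x̄ + (1−w)·μ₀ = 0.81703·484.42 + 0.18297·399.65 = 468.910. Posterior variance = 1/(0.00301101+0.00067430) = 271.347, so SD = 16.473.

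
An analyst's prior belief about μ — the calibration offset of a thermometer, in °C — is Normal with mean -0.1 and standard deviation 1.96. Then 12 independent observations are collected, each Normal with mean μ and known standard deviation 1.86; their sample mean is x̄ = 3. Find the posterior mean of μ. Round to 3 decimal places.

Posterior mean ≈ 2.784

Prior precision 1/τ₀² = 1/1.96² = 0.260308; data precision n/σ² = 12/1.86² = 3.46861.
Posterior precision = 0.260308 + 3.46861 = 3.72892.
Posterior mean = (0.260308·-0.1 + 3.46861·3) / 3.72892 = 2.784.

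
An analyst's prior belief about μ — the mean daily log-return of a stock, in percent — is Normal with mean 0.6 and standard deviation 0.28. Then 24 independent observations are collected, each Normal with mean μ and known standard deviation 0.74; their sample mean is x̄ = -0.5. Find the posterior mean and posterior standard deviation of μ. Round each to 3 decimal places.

Posterior mean ≈ -0.252; posterior SD ≈ 0.133

With known σ, the Normal prior is conjugate. Weight on the data is w = (n/σ²)/(n/σ² + 1/τ₀²) = 43.8276/(43.8276+12.7551) = 0.77458.
Posterior mean = w·x̄ + (1−w)·μ₀ = 0.77458·-0.5 + 0.22542·0.6 = -0.252. Posterior variance = 1/(43.8276+12.7551) = 0.0176732, so SD = 0.133.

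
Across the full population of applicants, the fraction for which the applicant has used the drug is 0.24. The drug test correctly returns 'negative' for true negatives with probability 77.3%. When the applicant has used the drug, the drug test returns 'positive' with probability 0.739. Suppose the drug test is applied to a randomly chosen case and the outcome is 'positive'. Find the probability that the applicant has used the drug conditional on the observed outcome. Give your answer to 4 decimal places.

P(H | E) ≈ 0.5069

Write H for 'the applicant has used the drug'. Prior odds H:¬H = 0.24/0.76 = 0.31579. For the 'positive' outcome, the likelihood ratio is 0.739/0.227 = 3.2555.
Posterior odds = 0.31579 × 3.2555 = 1.0281, so P(H|E) = 1.0281/(1+1.0281) = 0.5069.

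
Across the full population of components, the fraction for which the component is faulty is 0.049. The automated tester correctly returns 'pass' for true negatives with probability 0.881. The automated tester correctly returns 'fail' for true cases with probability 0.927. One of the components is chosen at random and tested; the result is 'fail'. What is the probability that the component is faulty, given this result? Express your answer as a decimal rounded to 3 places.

Write H for 'the component is faulty'. Prior odds H:¬H = 0.049/0.951 = 0.051525. For the 'fail' outcome, the likelihood ratio is 0.927/0.119 = 7.7899.
Posterior odds = 0.051525 × 7.7899 = 0.40137, so P(H|E) = 0.40137/(1+0.40137) = 0.286.

P(H | E) ≈ 0.286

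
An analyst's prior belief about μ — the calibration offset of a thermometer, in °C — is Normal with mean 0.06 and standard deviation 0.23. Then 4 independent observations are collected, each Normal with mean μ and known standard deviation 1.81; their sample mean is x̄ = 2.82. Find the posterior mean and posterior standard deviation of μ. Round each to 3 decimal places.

Prior precision 1/τ₀² = 1/0.23² = 18.9036; data precision n/σ² = 4/1.81² = 1.22096.
Posterior precision = 18.9036 + 1.22096 = 20.1246, giving posterior SD = 1/√20.1246 = 0.223.
Posterior mean = (18.9036·0.06 + 1.22096·2.82) / 20.1246 = 0.227.

Posterior mean ≈ 0.227; posterior SD ≈ 0.223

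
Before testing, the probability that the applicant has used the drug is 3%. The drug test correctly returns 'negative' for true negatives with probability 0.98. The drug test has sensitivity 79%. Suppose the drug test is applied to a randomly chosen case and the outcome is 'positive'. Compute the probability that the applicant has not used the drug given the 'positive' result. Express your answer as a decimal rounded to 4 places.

P(¬H | E) ≈ 0.4501

Let H be the event that the applicant has used the drug. P(H) = 0.03, so P(¬H) = 0.97. With E the 'positive' result, P(E|H) = 0.79 and P(E|¬H) = 0.02.
P(E) = 0.79·0.03 + 0.02·0.97 = 0.023700 + 0.019400 = 0.043100.
By Bayes' theorem, P(H|E) = 0.023700 / 0.043100 = 0.5499. Hence P(¬H|E) = 1 − 0.5499 = 0.4501.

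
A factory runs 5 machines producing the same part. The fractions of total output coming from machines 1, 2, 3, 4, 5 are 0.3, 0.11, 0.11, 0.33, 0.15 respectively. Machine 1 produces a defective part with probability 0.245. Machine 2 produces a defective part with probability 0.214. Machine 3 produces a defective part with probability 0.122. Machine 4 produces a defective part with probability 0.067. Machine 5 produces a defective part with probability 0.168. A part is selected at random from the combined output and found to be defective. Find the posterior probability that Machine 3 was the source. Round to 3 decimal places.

P(defective|M1) = 0.245; P(defective|M2) = 0.214; P(defective|M3) = 0.122; P(defective|M4) = 0.067; P(defective|M5) = 0.168.
Prior × likelihood for each source: 0.3·0.245=0.07350, 0.11·0.214=0.02354, 0.11·0.122=0.01342, 0.33·0.067=0.02211, 0.15·0.168=0.02520. Summing gives P(defective) = 0.15777.
P(Machine 3 | defective) = 0.01342 / 0.15777 = 0.085.

Posterior probability ≈ 0.085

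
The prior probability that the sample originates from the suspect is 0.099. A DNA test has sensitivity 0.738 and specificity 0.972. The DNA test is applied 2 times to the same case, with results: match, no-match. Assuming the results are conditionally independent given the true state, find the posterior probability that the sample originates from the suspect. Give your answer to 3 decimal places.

Posterior P(H) ≈ 0.438

Let H be the event that the sample originates from the suspect; start with P(H) = 0.099. P('match'|H) = 0.738, P('match'|¬H) = 0.028.
Update on result 1 ('match'): P(H) ← 0.738·0.0990 / (0.738·0.0990 + 0.028·0.9010) = 0.073062/0.098290 = 0.7433.
Update on result 2 ('no-match'): P(H) ← 0.262·0.7433 / (0.262·0.7433 + 0.972·0.2567) = 0.19475/0.44424 = 0.4384.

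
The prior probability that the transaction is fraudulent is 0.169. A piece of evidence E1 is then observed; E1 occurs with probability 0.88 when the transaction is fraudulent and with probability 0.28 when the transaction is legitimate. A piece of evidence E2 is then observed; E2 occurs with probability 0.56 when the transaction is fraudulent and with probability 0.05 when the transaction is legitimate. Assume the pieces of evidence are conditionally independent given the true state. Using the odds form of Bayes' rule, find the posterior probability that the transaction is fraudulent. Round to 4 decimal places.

Prior odds = 0.169/(1−0.169) = 0.20337.
Likelihood ratio for E1 = 0.88/0.28 = 3.1429.
Likelihood ratio for E2 = 0.56/0.05 = 11.200.
Posterior odds = prior odds × LR₁ × LR₂ = 7.1586.
Posterior probability = odds/(1+odds) = 7.1586/8.1586 = 0.8774.

Posterior probability ≈ 0.8774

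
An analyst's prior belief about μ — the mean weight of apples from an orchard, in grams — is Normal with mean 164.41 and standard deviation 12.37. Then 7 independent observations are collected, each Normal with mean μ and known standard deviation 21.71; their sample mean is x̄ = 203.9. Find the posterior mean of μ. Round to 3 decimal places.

Posterior mean ≈ 191.833

With known σ, the Normal prior is conjugate. Weight on the data is w = (n/σ²)/(n/σ² + 1/τ₀²) = 0.0148518/(0.0148518+0.00653523) = 0.69443.
Posterior mean = w·x̄ + (1−w)·μ₀ = 0.69443·203.9 + 0.30557·164.41 = 191.833.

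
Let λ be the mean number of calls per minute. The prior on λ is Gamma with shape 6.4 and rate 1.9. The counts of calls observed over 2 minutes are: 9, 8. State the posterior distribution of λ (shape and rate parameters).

Posterior: Gamma(shape=23.4, rate=3.9)

Total count ∑xᵢ = 17 over n = 2 minutes.
Gamma is conjugate to the Poisson likelihood: posterior is Gamma(shape = 6.4+17 = 23.4, rate = 1.9+2 = 3.9).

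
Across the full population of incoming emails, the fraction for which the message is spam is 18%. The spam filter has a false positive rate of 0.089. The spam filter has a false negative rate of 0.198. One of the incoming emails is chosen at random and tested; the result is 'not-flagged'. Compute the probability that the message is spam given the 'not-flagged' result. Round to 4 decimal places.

Write H for 'the message is spam'. Prior odds H:¬H = 0.18/0.82 = 0.21951. For the 'not-flagged' outcome, the likelihood ratio is 0.198/0.911 = 0.21734.
Posterior odds = 0.21951 × 0.21734 = 0.047710, so P(H|E) = 0.047710/(1+0.047710) = 0.0455.

P(H | E) ≈ 0.0455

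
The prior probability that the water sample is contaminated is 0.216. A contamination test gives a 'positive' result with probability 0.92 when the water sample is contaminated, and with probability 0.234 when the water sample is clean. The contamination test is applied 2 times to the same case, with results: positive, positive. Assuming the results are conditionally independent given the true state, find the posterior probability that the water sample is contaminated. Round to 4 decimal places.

Posterior P(H) ≈ 0.8098

With H the event that the water sample is contaminated, the joint likelihood of the observed sequence is P(data|H) = 0.92·0.92 = 0.84640 and P(data|¬H) = 0.234·0.234 = 0.054756.
Bayes: P(H|data) = 0.216·0.84640 / (0.216·0.84640 + 0.784·0.054756) = 0.18282/0.22575 = 0.8098.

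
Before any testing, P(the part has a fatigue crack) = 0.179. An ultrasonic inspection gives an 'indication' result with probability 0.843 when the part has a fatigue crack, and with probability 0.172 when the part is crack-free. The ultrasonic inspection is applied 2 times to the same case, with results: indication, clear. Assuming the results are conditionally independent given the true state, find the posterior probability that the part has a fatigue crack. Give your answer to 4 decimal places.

Posterior P(H) ≈ 0.1685

Let H be the event that the part has a fatigue crack; start with P(H) = 0.179. P('indication'|H) = 0.843, P('indication'|¬H) = 0.172.
Update on result 1 ('indication'): P(H) ← 0.843·0.1790 / (0.843·0.1790 + 0.172·0.8210) = 0.15090/0.29211 = 0.5166.
Update on result 2 ('clear'): P(H) ← 0.157·0.5166 / (0.157·0.5166 + 0.828·0.4834) = 0.081103/0.48138 = 0.1685.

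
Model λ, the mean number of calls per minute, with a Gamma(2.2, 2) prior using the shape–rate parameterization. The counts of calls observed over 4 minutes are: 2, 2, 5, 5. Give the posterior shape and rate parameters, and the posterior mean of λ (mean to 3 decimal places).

The Poisson likelihood adds the total count to the shape and the number of exposure periods to the rate. Here ∑xᵢ = 14 and n = 4, so shape 2.2→16.2 and rate 2→6.
E[λ | data] = 16.2/6 = 2.700.

Posterior: Gamma(shape=16.2, rate=6); mean ≈ 2.700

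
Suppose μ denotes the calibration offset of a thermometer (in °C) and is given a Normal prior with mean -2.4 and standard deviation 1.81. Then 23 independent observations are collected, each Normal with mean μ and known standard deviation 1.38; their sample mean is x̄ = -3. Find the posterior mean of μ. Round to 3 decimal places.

Posterior mean ≈ -2.985

With known σ, the Normal prior is conjugate. Weight on the data is w = (n/σ²)/(n/σ² + 1/τ₀²) = 12.0773/(12.0773+0.305241) = 0.97535.
Posterior mean = w·x̄ + (1−w)·μ₀ = 0.97535·-3 + 0.024651·-2.4 = -2.985.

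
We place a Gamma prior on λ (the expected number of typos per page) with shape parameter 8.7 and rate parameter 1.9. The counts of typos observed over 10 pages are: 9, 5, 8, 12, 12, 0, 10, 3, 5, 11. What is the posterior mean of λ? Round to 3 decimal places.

Posterior mean ≈ 7.034

Total count ∑xᵢ = 75 over n = 10 pages.
Gamma is conjugate to the Poisson likelihood: posterior is Gamma(shape = 8.7+75 = 83.7, rate = 1.9+10 = 11.9).
E[λ | data] = 83.7/11.9 = 7.034.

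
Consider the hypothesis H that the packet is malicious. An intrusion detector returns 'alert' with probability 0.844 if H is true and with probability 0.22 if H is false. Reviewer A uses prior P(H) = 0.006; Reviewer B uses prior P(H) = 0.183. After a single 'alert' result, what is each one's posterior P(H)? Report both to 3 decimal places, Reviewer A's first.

Reviewer A: 0.023; Reviewer B: 0.462

P('+'|H) = 0.844, P('+'|¬H) = 0.22.
Reviewer A: numerator 0.844·0.006 = 0.0050640; evidence = 0.0050640+0.22·0.994 = 0.22374; posterior = 0.023.
Reviewer B: numerator 0.844·0.183 = 0.15445; evidence = 0.15445+0.22·0.817 = 0.33419; posterior = 0.462.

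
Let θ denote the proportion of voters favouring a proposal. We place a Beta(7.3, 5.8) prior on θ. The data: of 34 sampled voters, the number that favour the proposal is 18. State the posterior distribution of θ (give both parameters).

The binomial likelihood is conjugate to the Beta prior: with 18 successes and 16 failures, the posterior is Beta(7.3+18, 5.8+16) = Beta(25.3, 21.8).

Posterior: Beta(25.3, 21.8)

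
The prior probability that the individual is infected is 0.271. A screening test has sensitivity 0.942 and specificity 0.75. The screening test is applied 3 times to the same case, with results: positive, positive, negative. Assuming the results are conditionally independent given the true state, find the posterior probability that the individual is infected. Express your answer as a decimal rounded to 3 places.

Posterior P(H) ≈ 0.290

With H the event that the individual is infected, the joint likelihood of the observed sequence is P(data|H) = 0.942·0.942·0.058 = 0.051467 and P(data|¬H) = 0.25·0.25·0.75 = 0.046875.
Bayes: P(H|data) = 0.271·0.051467 / (0.271·0.051467 + 0.729·0.046875) = 0.013948/0.048119 = 0.2899.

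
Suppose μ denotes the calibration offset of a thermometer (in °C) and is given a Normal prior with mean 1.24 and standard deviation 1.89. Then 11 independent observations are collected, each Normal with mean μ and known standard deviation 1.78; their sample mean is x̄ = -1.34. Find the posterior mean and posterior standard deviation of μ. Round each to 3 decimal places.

Posterior mean ≈ -1.147; posterior SD ≈ 0.516

Prior precision 1/τ₀² = 1/1.89² = 0.279947; data precision n/σ² = 11/1.78² = 3.47178.
Posterior precision = 0.279947 + 3.47178 = 3.75173, giving posterior SD = 1/√3.75173 = 0.516.
Posterior mean = (0.279947·1.24 + 3.47178·-1.34) / 3.75173 = -1.147.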